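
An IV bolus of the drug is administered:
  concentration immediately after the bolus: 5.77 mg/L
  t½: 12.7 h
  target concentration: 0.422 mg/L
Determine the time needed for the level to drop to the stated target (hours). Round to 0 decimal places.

48 h

k = ln2 / t½ = 0.693147 / 12.7 = 0.05458 h⁻¹
t = ln(C₀ / C) / k = ln(5.770 / 0.422) / 0.05458
  = ln(13.67) / 0.05458 = 2.615 / 0.05458 = 47.91 h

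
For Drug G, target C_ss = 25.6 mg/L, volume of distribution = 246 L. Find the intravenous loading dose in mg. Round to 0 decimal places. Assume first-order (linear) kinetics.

6298 mg

LD = Css × Vd = 25.6 × 246 = 6298 mg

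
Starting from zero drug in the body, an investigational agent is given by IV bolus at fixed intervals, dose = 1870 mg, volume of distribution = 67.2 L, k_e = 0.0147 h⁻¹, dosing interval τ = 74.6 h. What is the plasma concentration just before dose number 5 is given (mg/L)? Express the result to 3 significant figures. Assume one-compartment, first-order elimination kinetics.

13.8 mg/L

C₀ per dose = Dose / Vd = 1870 / 67.2 = 27.83 mg/L
Fraction remaining after one interval: r = e^(−kτ) = e^(−0.01470 × 74.6) = 0.3340
Before dose 5, 4 doses have been given (aged 1τ, 2τ, 3τ, 4τ).
C_trough = C₀ × (r + r² + … + r^4) = C₀ × r(1−r^4)/(1−r)
        = 27.83 × 0.3340 × (1 − 0.01244) / (1 − 0.3340) = 13.78 mg/L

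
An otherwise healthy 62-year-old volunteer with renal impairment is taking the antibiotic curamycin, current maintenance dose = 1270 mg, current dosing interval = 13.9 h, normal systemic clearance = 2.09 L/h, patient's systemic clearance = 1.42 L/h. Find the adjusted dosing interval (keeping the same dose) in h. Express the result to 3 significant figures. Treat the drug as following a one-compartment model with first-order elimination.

To keep the same average steady-state level, dosing rate must scale with clearance.
CL ratio = 1.42 / 2.09 = 0.6794
New interval (same dose) = 13.9 / 0.6794 = 20.46 h

20.5 h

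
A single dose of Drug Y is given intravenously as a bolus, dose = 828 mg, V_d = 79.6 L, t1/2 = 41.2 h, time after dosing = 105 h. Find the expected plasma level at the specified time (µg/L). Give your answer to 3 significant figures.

C₀ = Dose / Vd = 828.0 / 79.6 = 10.40 mg/L
k = ln2 / t½ = 0.693147 / 41.2 = 0.01682 h⁻¹
C = C₀ · e^(−k·t) = 10.40 × e^(−0.01682 × 105)
  = 10.40 × 0.1710 = 1.778 mg/L
Convert: 1.778 mg/L × 1000 = 1778 µg/L

1780 µg/L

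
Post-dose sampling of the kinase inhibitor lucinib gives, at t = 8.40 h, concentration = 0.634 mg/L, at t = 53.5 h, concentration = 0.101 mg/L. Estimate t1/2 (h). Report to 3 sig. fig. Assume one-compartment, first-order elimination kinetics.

17.0 h

k = ln(C₁/C₂) / (t₂ − t₁) = ln(0.634/0.101) / (53.5 − 8.40)
  = 1.837 / 45.10 = 0.04073 h⁻¹
t½ = ln2 / k = 0.693147 / 0.04073 = 17.02 h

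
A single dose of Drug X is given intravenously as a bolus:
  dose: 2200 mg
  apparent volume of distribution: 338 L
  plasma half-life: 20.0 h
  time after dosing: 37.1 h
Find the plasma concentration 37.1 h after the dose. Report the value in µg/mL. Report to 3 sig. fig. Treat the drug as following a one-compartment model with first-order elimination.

1.80 µg/mL

C₀ = Dose / Vd = 2200 / 338 = 6.509 mg/L
k = ln2 / t½ = 0.693147 / 20.0 = 0.03466 h⁻¹
C = C₀ · e^(−k·t) = 6.509 × e^(−0.03466 × 37.1)
  = 6.509 × 0.2764 = 1.799 mg/L
(1.799 mg/L = 1.799 µg/mL)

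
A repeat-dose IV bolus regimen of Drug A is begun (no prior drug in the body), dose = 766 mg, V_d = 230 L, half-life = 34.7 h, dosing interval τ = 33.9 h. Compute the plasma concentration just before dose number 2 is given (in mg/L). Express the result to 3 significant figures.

1.69 mg/L

C₀ per dose = Dose / Vd = 766 / 230 = 3.330 mg/L
k = ln2 / t½ = 0.693147 / 34.7 = 0.01998 h⁻¹
Fraction remaining after one interval: r = e^(−kτ) = e^(−0.01998 × 33.9) = 0.5080
Before dose 2, 1 dose has been given (aged 1τ).
C_trough = C₀ × r = 3.330 × 0.5080 = 1.692 mg/L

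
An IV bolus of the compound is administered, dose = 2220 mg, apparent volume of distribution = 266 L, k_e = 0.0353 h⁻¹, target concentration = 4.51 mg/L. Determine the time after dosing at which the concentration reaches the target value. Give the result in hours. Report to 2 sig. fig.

C₀ = Dose / Vd = 2220 / 266 = 8.346 mg/L
t = ln(C₀ / C) / k = ln(8.346 / 4.51) / 0.03530
  = ln(1.851) / 0.03530 = 0.6157 / 0.03530 = 17.44 h

17 h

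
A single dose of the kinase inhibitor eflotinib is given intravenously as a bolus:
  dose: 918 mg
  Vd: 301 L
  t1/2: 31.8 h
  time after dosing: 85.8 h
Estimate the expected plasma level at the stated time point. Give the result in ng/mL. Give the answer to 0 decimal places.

470 ng/mL

C₀ = Dose / Vd = 918.0 / 301 = 3.050 mg/L
k = ln2 / t½ = 0.693147 / 31.8 = 0.02180 h⁻¹
C = C₀ · e^(−k·t) = 3.050 × e^(−0.02180 × 85.8)
  = 3.050 × 0.1541 = 0.4700 mg/L
Convert: 0.4700 mg/L × 1000 = 470.0 ng/mL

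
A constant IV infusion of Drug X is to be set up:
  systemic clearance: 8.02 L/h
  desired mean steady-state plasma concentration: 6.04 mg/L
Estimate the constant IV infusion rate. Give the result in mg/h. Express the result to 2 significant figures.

At steady state, infusion rate R₀ = Css × CL = 6.04 × 8.020 = 48.44 mg/h

48 mg/h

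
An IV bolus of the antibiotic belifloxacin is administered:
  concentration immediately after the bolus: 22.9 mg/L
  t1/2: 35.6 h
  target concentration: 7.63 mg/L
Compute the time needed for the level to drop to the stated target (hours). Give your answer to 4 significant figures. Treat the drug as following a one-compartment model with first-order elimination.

56.45 h

k = ln2 / t½ = 0.693147 / 35.6 = 0.01947 h⁻¹
t = ln(C₀ / C) / k = ln(22.90 / 7.63) / 0.01947
  = ln(3.001) / 0.01947 = 1.099 / 0.01947 = 56.45 h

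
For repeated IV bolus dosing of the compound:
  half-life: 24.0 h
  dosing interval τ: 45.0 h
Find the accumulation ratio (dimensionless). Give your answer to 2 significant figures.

k = ln2 / t½ = 0.693147 / 24.0 = 0.02888 h⁻¹
e^(−kτ) = e^(−0.02888 × 45.0) = 0.2726
Accumulation ratio R = 1 / (1 − e^(−kτ)) = 1 / (1 − 0.2726) = 1.375

1.4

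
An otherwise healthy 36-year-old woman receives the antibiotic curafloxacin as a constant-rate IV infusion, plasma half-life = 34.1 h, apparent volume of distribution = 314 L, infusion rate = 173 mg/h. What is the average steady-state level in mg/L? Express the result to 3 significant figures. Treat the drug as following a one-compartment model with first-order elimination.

k = ln2 / t½ = 0.693147 / 34.1 = 0.02033 h⁻¹
CL = k × Vd = 0.02033 × 314 = 6.384 L/h
At steady state Css = R₀ / CL = 173 / 6.384 = 27.10 mg/L

27.1 mg/L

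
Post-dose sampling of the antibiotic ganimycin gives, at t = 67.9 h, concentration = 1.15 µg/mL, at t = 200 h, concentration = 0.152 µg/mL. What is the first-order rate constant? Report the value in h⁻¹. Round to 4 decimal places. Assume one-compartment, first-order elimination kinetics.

k = ln(C₁/C₂) / (t₂ − t₁) = ln(1.15/0.152) / (200 − 67.9)
  = 2.024 / 132.1 = 0.01532 h⁻¹

0.0153 h⁻¹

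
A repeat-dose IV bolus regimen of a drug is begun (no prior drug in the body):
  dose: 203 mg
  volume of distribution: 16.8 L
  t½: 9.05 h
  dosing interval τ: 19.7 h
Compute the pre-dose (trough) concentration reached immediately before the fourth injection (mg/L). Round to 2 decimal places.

3.39 mg/L

C₀ per dose = Dose / Vd = 203 / 16.8 = 12.08 mg/L
k = ln2 / t½ = 0.693147 / 9.05 = 0.07659 h⁻¹
Fraction remaining after one interval: r = e^(−kτ) = e^(−0.07659 × 19.7) = 0.2212
Before dose 4, 3 doses have been given (aged 1τ, 2τ, 3τ).
C_trough = C₀ × (r + r² + … + r^3) = C₀ × r(1−r^3)/(1−r)
        = 12.08 × 0.2212 × (1 − 0.01082) / (1 − 0.2212) = 3.394 mg/L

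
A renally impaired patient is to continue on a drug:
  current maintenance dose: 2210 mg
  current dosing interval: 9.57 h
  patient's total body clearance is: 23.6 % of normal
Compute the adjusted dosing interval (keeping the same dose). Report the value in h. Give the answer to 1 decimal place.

To keep the same average steady-state level, dosing rate must scale with clearance.
CL ratio = 23.6 / 100 = 0.2360
New interval (same dose) = 9.57 / 0.2360 = 40.55 h

40.6 h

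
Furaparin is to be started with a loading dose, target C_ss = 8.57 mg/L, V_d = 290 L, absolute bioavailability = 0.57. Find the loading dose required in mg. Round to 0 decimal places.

4360 mg

LD = Css × Vd / F = 8.57 × 290 / 0.57 = 4360 mg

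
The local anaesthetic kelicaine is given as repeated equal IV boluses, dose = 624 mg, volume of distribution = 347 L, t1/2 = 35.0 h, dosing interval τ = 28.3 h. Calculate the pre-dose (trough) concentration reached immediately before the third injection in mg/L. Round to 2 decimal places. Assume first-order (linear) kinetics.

1.61 mg/L

C₀ per dose = Dose / Vd = 624 / 347 = 1.798 mg/L
k = ln2 / t½ = 0.693147 / 35.0 = 0.01980 h⁻¹
Fraction remaining after one interval: r = e^(−kτ) = e^(−0.01980 × 28.3) = 0.5710
Before dose 3, 2 doses have been given (aged 1τ, 2τ).
C_trough = C₀ × (r + r²) = 1.798 × (0.5710 + 0.3260) = 1.613 mg/L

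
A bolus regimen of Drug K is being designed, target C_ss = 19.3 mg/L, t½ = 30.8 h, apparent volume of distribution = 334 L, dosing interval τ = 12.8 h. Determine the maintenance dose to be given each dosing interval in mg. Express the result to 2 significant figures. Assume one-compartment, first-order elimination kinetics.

1900 mg

k = ln2 / t½ = 0.693147 / 30.8 = 0.02250 h⁻¹
CL = k × Vd = 0.02250 × 334 = 7.515 L/h
At steady state, Dose/τ = Css × CL.
Dose = Css × CL × τ = 19.3 × 7.515 × 12.8 = 1857 mg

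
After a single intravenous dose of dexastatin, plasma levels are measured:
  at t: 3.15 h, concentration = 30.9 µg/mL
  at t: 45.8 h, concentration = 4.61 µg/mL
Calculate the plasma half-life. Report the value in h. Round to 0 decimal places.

16 h

k = ln(C₁/C₂) / (t₂ − t₁) = ln(30.9/4.61) / (45.8 − 3.15)
  = 1.903 / 42.65 = 0.04462 h⁻¹
t½ = ln2 / k = 0.693147 / 0.04462 = 15.53 h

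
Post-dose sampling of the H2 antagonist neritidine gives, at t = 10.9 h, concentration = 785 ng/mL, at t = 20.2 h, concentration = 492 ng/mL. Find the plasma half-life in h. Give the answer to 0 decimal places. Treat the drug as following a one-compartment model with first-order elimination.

k = ln(C₁/C₂) / (t₂ − t₁) = ln(785/492) / (20.2 − 10.9)
  = 0.4672 / 9.300 = 0.05024 h⁻¹
t½ = ln2 / k = 0.693147 / 0.05024 = 13.80 h

14 h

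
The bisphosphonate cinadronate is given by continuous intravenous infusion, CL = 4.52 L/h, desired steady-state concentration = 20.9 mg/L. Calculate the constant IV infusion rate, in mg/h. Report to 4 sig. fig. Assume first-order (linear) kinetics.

94.47 mg/h

At steady state, infusion rate R₀ = Css × CL = 20.9 × 4.520 = 94.47 mg/h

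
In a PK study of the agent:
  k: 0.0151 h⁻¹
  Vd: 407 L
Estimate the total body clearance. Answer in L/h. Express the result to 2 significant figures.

CL = k × Vd = 0.0151 × 407 = 6.146 L/h

6.1 L/h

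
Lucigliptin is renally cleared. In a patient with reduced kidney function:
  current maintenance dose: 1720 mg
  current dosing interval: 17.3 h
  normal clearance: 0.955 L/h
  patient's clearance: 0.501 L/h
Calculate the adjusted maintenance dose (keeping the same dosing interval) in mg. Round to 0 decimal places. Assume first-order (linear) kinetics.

902 mg

To keep the same average steady-state level, dosing rate must scale with clearance.
CL ratio = 0.501 / 0.955 = 0.5246
New dose (same interval) = 1720 × 0.5246 = 902.3 mg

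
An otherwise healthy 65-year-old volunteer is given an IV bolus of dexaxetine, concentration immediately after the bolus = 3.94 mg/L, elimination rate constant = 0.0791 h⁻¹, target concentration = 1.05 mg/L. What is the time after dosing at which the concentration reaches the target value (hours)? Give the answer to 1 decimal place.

16.7 h

t = ln(C₀ / C) / k = ln(3.940 / 1.05) / 0.07910
  = ln(3.752) / 0.07910 = 1.322 / 0.07910 = 16.71 h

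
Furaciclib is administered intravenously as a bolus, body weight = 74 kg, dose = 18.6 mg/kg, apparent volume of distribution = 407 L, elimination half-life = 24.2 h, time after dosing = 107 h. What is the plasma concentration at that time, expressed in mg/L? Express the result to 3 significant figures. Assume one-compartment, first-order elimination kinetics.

0.158 mg/L

Total dose = 18.6 × 74 = 1376 mg
C₀ = Dose / Vd = 1376 / 407 = 3.381 mg/L
k = ln2 / t½ = 0.693147 / 24.2 = 0.02864 h⁻¹
C = C₀ · e^(−k·t) = 3.381 × e^(−0.02864 × 107)
  = 3.381 × 0.04668 = 0.1578 mg/L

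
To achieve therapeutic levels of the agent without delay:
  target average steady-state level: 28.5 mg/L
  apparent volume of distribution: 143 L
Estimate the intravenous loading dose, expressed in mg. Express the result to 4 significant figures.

LD = Css × Vd = 28.5 × 143 = 4076 mg

4076 mg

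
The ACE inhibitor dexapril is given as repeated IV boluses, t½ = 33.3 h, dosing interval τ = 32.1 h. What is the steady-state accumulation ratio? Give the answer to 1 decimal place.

k = ln2 / t½ = 0.693147 / 33.3 = 0.02082 h⁻¹
e^(−kτ) = e^(−0.02082 × 32.1) = 0.5126
Accumulation ratio R = 1 / (1 − e^(−kτ)) = 1 / (1 − 0.5126) = 2.052

2.1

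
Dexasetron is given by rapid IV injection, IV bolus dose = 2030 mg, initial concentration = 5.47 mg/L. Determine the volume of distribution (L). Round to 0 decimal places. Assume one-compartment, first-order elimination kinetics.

Vd = Dose / C₀ = 2030 / 5.47 = 371.1 L

371 L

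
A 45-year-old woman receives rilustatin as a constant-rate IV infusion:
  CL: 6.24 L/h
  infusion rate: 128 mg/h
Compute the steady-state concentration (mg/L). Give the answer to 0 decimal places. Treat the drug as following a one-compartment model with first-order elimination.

At steady state Css = R₀ / CL = 128 / 6.240 = 20.51 mg/L

21 mg/L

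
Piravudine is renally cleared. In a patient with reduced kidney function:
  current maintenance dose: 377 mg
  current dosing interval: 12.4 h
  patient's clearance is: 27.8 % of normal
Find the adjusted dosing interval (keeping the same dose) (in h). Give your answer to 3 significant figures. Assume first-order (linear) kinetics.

To keep the same average steady-state level, dosing rate must scale with clearance.
CL ratio = 27.8 / 100 = 0.2780
New interval (same dose) = 12.4 / 0.2780 = 44.60 h

44.6 h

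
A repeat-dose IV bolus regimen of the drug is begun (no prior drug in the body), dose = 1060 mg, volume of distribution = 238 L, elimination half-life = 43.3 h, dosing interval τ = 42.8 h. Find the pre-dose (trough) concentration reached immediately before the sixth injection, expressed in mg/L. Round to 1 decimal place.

C₀ per dose = Dose / Vd = 1060 / 238 = 4.454 mg/L
k = ln2 / t½ = 0.693147 / 43.3 = 0.01601 h⁻¹
Fraction remaining after one interval: r = e^(−kτ) = e^(−0.01601 × 42.8) = 0.5040
Before dose 6, 5 doses have been given (aged 1τ, 2τ, 3τ, 4τ, 5τ).
C_trough = C₀ × (r + r² + … + r^5) = C₀ × r(1−r^5)/(1−r)
        = 4.454 × 0.5040 × (1 − 0.03252) / (1 − 0.5040) = 4.379 mg/L

4.4 mg/L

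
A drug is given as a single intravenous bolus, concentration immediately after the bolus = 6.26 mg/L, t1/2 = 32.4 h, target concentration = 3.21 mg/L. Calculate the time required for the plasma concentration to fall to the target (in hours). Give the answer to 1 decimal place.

31.2 h

k = ln2 / t½ = 0.693147 / 32.4 = 0.02139 h⁻¹
t = ln(C₀ / C) / k = ln(6.260 / 3.21) / 0.02139
  = ln(1.950) / 0.02139 = 0.6678 / 0.02139 = 31.22 h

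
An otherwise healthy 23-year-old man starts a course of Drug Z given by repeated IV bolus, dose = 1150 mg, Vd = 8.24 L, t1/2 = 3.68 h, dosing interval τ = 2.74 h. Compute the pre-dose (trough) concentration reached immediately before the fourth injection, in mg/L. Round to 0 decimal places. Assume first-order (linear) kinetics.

163 mg/L

C₀ per dose = Dose / Vd = 1150 / 8.24 = 139.6 mg/L
k = ln2 / t½ = 0.693147 / 3.68 = 0.1884 h⁻¹
Fraction remaining after one interval: r = e^(−kτ) = e^(−0.1884 × 2.74) = 0.5968
Before dose 4, 3 doses have been given (aged 1τ, 2τ, 3τ).
C_trough = C₀ × (r + r² + … + r^3) = C₀ × r(1−r^3)/(1−r)
        = 139.6 × 0.5968 × (1 − 0.2126) / (1 − 0.5968) = 162.7 mg/L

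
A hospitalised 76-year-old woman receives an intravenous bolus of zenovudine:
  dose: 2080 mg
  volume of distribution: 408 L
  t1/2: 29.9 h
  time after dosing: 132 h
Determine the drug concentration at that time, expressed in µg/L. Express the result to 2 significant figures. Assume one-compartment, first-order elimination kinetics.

C₀ = Dose / Vd = 2080 / 408 = 5.098 mg/L
k = ln2 / t½ = 0.693147 / 29.9 = 0.02318 h⁻¹
C = C₀ · e^(−k·t) = 5.098 × e^(−0.02318 × 132)
  = 5.098 × 0.04690 = 0.2391 mg/L
Convert: 0.2391 mg/L × 1000 = 239.1 µg/L

240 µg/L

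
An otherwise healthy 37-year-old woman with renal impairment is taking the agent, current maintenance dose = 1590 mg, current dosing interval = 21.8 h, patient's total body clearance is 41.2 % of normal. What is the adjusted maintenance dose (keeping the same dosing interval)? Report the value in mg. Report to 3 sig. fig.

655 mg

To keep the same average steady-state level, dosing rate must scale with clearance.
CL ratio = 41.2 / 100 = 0.4120
New dose (same interval) = 1590 × 0.4120 = 655.1 mg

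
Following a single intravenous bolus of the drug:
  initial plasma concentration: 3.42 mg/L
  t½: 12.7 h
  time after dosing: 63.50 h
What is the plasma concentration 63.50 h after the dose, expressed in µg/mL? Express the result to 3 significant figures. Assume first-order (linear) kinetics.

k = ln2 / t½ = 0.693147 / 12.7 = 0.05458 h⁻¹
t / t½ = 63.50 / 12.7 = 5 half-lives
C = C₀ × (1/2)^5 = 3.420 × 0.03125 = 0.1069 mg/L
(0.1069 mg/L = 0.1069 µg/mL)

0.107 µg/mL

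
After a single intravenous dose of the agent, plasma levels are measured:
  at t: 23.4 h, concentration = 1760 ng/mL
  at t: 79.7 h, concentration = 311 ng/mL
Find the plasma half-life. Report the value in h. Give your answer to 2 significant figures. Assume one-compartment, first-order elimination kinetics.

23 h

k = ln(C₁/C₂) / (t₂ − t₁) = ln(1760/311) / (79.7 − 23.4)
  = 1.733 / 56.30 = 0.03078 h⁻¹
t½ = ln2 / k = 0.693147 / 0.03078 = 22.52 h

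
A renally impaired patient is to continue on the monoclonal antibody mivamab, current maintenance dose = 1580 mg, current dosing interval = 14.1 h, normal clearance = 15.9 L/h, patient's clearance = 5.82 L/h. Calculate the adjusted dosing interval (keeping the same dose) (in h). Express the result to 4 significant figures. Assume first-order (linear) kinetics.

To keep the same average steady-state level, dosing rate must scale with clearance.
CL ratio = 5.82 / 15.9 = 0.3660
New interval (same dose) = 14.1 / 0.3660 = 38.52 h

38.52 h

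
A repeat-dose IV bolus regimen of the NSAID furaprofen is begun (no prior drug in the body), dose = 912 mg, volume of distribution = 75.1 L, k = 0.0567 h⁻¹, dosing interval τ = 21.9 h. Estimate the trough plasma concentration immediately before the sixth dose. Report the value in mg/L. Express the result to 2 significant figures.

4.9 mg/L

C₀ per dose = Dose / Vd = 912 / 75.1 = 12.14 mg/L
Fraction remaining after one interval: r = e^(−kτ) = e^(−0.05670 × 21.9) = 0.2889
Before dose 6, 5 doses have been given (aged 1τ, 2τ, 3τ, 4τ, 5τ).
C_trough = C₀ × (r + r² + … + r^5) = C₀ × r(1−r^5)/(1−r)
        = 12.14 × 0.2889 × (1 − 0.002013) / (1 − 0.2889) = 4.922 mg/L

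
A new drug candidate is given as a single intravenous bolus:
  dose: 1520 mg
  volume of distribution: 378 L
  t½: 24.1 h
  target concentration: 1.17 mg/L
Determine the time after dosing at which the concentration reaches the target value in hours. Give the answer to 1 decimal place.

42.9 h

C₀ = Dose / Vd = 1520 / 378 = 4.021 mg/L
k = ln2 / t½ = 0.693147 / 24.1 = 0.02876 h⁻¹
t = ln(C₀ / C) / k = ln(4.021 / 1.17) / 0.02876
  = ln(3.437) / 0.02876 = 1.235 / 0.02876 = 42.94 h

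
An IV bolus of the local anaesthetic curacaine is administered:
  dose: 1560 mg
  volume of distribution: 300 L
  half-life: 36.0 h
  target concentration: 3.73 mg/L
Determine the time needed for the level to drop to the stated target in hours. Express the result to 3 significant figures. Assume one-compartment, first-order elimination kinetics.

17.3 h

C₀ = Dose / Vd = 1560 / 300 = 5.200 mg/L
k = ln2 / t½ = 0.693147 / 36.0 = 0.01925 h⁻¹
t = ln(C₀ / C) / k = ln(5.200 / 3.73) / 0.01925
  = ln(1.394) / 0.01925 = 0.3322 / 0.01925 = 17.26 h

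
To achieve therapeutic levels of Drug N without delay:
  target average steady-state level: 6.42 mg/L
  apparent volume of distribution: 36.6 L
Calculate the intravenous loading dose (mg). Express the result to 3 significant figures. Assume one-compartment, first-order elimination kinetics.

LD = Css × Vd = 6.42 × 36.6 = 235.0 mg

235 mg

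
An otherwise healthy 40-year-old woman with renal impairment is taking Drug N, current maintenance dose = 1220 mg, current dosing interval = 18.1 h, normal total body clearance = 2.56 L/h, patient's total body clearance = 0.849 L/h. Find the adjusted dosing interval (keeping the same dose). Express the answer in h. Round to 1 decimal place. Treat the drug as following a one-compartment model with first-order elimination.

To keep the same average steady-state level, dosing rate must scale with clearance.
CL ratio = 0.849 / 2.56 = 0.3316
New interval (same dose) = 18.1 / 0.3316 = 54.58 h

54.6 h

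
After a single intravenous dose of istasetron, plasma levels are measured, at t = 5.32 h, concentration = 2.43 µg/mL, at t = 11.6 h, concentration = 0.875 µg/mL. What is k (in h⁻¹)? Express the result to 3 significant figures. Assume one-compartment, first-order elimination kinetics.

0.163 h⁻¹

k = ln(C₁/C₂) / (t₂ − t₁) = ln(2.43/0.875) / (11.6 − 5.32)
  = 1.021 / 6.280 = 0.1626 h⁻¹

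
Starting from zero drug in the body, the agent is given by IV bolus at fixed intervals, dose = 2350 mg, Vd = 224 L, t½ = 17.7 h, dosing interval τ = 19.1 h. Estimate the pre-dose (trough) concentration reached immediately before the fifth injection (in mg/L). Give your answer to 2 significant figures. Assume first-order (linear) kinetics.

9.0 mg/L

C₀ per dose = Dose / Vd = 2350 / 224 = 10.49 mg/L
k = ln2 / t½ = 0.693147 / 17.7 = 0.03916 h⁻¹
Fraction remaining after one interval: r = e^(−kτ) = e^(−0.03916 × 19.1) = 0.4733
Before dose 5, 4 doses have been given (aged 1τ, 2τ, 3τ, 4τ).
C_trough = C₀ × (r + r² + … + r^4) = C₀ × r(1−r^4)/(1−r)
        = 10.49 × 0.4733 × (1 − 0.05018) / (1 − 0.4733) = 8.953 mg/L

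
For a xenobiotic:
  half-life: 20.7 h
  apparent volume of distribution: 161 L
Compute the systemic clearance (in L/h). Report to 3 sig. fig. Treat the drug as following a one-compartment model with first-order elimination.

k = ln2 / t½ = 0.693147 / 20.7 = 0.03349 h⁻¹
CL = k × Vd = 0.03349 × 161 = 5.392 L/h

5.39 L/h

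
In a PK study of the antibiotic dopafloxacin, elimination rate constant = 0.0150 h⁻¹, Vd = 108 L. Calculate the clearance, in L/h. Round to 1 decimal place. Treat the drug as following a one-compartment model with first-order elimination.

1.6 L/h

CL = k × Vd = 0.0150 × 108 = 1.620 L/h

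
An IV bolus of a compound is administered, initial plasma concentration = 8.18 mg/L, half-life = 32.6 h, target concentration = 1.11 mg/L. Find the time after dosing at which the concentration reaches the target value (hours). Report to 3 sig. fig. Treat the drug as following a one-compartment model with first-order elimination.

k = ln2 / t½ = 0.693147 / 32.6 = 0.02126 h⁻¹
t = ln(C₀ / C) / k = ln(8.180 / 1.11) / 0.02126
  = ln(7.369) / 0.02126 = 1.997 / 0.02126 = 93.93 h

93.9 h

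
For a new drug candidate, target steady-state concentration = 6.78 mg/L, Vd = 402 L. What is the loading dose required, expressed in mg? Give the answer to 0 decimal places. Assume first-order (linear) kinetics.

2726 mg

LD = Css × Vd = 6.78 × 402 = 2726 mg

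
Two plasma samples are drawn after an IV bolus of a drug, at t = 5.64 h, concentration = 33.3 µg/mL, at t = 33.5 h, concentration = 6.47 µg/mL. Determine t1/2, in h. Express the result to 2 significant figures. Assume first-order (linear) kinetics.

12 h

k = ln(C₁/C₂) / (t₂ − t₁) = ln(33.3/6.47) / (33.5 − 5.64)
  = 1.638 / 27.86 = 0.05879 h⁻¹
t½ = ln2 / k = 0.693147 / 0.05879 = 11.79 h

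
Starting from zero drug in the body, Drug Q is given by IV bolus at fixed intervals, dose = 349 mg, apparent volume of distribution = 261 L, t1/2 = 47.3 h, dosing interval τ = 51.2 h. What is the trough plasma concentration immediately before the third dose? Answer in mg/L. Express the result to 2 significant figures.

C₀ per dose = Dose / Vd = 349 / 261 = 1.337 mg/L
k = ln2 / t½ = 0.693147 / 47.3 = 0.01465 h⁻¹
Fraction remaining after one interval: r = e^(−kτ) = e^(−0.01465 × 51.2) = 0.4723
Before dose 3, 2 doses have been given (aged 1τ, 2τ).
C_trough = C₀ × (r + r²) = 1.337 × (0.4723 + 0.2231) = 0.9297 mg/L

0.93 mg/L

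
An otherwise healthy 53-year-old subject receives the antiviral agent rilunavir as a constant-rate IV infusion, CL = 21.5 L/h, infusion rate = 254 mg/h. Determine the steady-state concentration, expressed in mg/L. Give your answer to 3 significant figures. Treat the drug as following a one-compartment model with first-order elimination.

11.8 mg/L

At steady state Css = R₀ / CL = 254 / 21.50 = 11.81 mg/L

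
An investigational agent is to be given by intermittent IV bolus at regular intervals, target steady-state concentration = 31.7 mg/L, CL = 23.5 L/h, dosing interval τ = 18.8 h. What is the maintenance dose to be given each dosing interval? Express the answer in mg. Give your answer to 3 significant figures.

At steady state, Dose/τ = Css × CL.
Dose = Css × CL × τ = 31.7 × 23.50 × 18.8 = 14010 mg

14000 mg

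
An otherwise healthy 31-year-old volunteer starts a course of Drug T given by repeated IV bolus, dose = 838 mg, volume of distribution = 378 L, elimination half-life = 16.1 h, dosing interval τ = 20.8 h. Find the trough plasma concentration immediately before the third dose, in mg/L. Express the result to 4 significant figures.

C₀ per dose = Dose / Vd = 838 / 378 = 2.217 mg/L
k = ln2 / t½ = 0.693147 / 16.1 = 0.04305 h⁻¹
Fraction remaining after one interval: r = e^(−kτ) = e^(−0.04305 × 20.8) = 0.4084
Before dose 3, 2 doses have been given (aged 1τ, 2τ).
C_trough = C₀ × (r + r²) = 2.217 × (0.4084 + 0.1668) = 1.275 mg/L

1.275 mg/L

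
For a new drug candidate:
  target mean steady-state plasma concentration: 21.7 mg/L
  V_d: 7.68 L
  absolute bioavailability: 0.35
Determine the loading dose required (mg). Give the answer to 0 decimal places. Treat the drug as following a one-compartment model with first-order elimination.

476 mg

LD = Css × Vd / F = 21.7 × 7.68 / 0.35 = 476.2 mg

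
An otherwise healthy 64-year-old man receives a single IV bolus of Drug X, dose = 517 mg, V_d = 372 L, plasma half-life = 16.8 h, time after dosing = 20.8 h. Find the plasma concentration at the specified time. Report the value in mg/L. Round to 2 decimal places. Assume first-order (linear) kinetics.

C₀ = Dose / Vd = 517.0 / 372 = 1.390 mg/L
k = ln2 / t½ = 0.693147 / 16.8 = 0.04126 h⁻¹
C = C₀ · e^(−k·t) = 1.390 × e^(−0.04126 × 20.8)
  = 1.390 × 0.4239 = 0.5892 mg/L

0.59 mg/L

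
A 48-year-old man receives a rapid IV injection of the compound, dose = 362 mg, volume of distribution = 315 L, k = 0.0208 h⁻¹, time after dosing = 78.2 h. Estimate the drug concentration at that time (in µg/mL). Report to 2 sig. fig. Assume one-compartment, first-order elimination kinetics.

C₀ = Dose / Vd = 362.0 / 315 = 1.149 mg/L
C = C₀ · e^(−k·t) = 1.149 × e^(−0.02080 × 78.2)
  = 1.149 × 0.1966 = 0.2259 mg/L
(0.2259 mg/L = 0.2259 µg/mL)

0.23 µg/mL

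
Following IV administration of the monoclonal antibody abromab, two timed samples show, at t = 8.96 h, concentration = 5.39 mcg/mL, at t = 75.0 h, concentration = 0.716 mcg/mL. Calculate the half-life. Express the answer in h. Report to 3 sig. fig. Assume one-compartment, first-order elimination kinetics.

22.7 h

k = ln(C₁/C₂) / (t₂ − t₁) = ln(5.39/0.716) / (75.0 − 8.96)
  = 2.019 / 66.04 = 0.03057 h⁻¹
t½ = ln2 / k = 0.693147 / 0.03057 = 22.67 h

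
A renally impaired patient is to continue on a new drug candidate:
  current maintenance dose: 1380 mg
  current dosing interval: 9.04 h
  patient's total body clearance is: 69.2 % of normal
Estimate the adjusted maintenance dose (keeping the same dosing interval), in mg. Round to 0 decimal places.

To keep the same average steady-state level, dosing rate must scale with clearance.
CL ratio = 69.2 / 100 = 0.6920
New dose (same interval) = 1380 × 0.6920 = 955.0 mg

955 mg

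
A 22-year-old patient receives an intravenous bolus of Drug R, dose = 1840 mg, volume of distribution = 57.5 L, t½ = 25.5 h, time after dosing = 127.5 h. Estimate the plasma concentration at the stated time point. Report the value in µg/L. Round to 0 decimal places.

C₀ = Dose / Vd = 1840 / 57.5 = 32.00 mg/L
k = ln2 / t½ = 0.693147 / 25.5 = 0.02718 h⁻¹
t / t½ = 127.5 / 25.5 = 5 half-lives
C = C₀ × (1/2)^5 = 32.00 × 0.03125 = 1.000 mg/L
Convert: 1.000 mg/L × 1000 = 1000 µg/L

1000 µg/L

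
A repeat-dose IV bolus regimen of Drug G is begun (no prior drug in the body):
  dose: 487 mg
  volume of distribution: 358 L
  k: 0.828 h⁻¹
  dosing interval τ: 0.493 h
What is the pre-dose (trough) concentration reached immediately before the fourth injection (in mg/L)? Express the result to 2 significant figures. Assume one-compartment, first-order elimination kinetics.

1.9 mg/L

C₀ per dose = Dose / Vd = 487 / 358 = 1.360 mg/L
Fraction remaining after one interval: r = e^(−kτ) = e^(−0.8280 × 0.493) = 0.6648
Before dose 4, 3 doses have been given (aged 1τ, 2τ, 3τ).
C_trough = C₀ × (r + r² + … + r^3) = C₀ × r(1−r^3)/(1−r)
        = 1.360 × 0.6648 × (1 − 0.2938) / (1 − 0.6648) = 1.905 mg/L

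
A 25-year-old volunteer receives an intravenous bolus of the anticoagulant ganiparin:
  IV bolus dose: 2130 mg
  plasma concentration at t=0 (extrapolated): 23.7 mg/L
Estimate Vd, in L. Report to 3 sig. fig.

89.9 L

Vd = Dose / C₀ = 2130 / 23.7 = 89.87 L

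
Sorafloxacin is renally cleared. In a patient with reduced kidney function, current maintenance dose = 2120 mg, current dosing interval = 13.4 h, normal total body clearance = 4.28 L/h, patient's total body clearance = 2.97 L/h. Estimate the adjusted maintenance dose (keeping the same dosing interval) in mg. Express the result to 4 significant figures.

1471 mg

To keep the same average steady-state level, dosing rate must scale with clearance.
CL ratio = 2.97 / 4.28 = 0.6939
New dose (same interval) = 2120 × 0.6939 = 1471 mg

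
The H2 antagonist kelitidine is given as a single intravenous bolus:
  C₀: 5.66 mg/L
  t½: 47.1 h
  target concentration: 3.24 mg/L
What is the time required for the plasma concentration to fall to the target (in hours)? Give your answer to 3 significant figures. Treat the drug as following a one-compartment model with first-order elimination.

k = ln2 / t½ = 0.693147 / 47.1 = 0.01472 h⁻¹
t = ln(C₀ / C) / k = ln(5.660 / 3.24) / 0.01472
  = ln(1.747) / 0.01472 = 0.5579 / 0.01472 = 37.90 h

37.9 h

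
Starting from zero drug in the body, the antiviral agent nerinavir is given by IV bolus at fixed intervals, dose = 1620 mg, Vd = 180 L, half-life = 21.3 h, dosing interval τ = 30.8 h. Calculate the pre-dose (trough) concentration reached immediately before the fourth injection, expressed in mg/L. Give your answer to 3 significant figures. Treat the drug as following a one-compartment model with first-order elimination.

C₀ per dose = Dose / Vd = 1620 / 180 = 9.000 mg/L
k = ln2 / t½ = 0.693147 / 21.3 = 0.03254 h⁻¹
Fraction remaining after one interval: r = e^(−kτ) = e^(−0.03254 × 30.8) = 0.3671
Before dose 4, 3 doses have been given (aged 1τ, 2τ, 3τ).
C_trough = C₀ × (r + r² + … + r^3) = C₀ × r(1−r^3)/(1−r)
        = 9.000 × 0.3671 × (1 − 0.04947) / (1 − 0.3671) = 4.962 mg/L

4.96 mg/L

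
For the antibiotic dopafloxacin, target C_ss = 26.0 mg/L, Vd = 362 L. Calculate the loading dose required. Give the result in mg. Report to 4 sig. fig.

LD = Css × Vd = 26.0 × 362 = 9412 mg

9412 mg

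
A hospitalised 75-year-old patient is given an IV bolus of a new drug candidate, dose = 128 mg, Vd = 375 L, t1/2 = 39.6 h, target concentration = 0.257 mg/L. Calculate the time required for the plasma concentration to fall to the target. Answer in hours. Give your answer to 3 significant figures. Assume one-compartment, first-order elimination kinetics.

16.2 h

C₀ = Dose / Vd = 128.0 / 375 = 0.3413 mg/L
k = ln2 / t½ = 0.693147 / 39.6 = 0.01750 h⁻¹
t = ln(C₀ / C) / k = ln(0.3413 / 0.257) / 0.01750
  = ln(1.328) / 0.01750 = 0.2837 / 0.01750 = 16.21 h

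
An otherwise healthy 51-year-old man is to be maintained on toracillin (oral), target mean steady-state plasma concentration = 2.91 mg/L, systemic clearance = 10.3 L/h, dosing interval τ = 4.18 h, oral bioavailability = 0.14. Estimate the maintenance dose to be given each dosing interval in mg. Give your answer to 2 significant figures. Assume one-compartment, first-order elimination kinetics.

890 mg

At steady state, F × (Dose/τ) = Css × CL.
Dose = Css × CL × τ / F = 2.91 × 10.30 × 4.18 / 0.14 = 894.9 mg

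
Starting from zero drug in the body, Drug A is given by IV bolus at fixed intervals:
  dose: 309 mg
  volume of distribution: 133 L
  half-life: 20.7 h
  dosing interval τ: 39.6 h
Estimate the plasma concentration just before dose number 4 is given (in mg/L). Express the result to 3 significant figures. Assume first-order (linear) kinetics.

0.824 mg/L

C₀ per dose = Dose / Vd = 309 / 133 = 2.323 mg/L
k = ln2 / t½ = 0.693147 / 20.7 = 0.03349 h⁻¹
Fraction remaining after one interval: r = e^(−kτ) = e^(−0.03349 × 39.6) = 0.2655
Before dose 4, 3 doses have been given (aged 1τ, 2τ, 3τ).
C_trough = C₀ × (r + r² + … + r^3) = C₀ × r(1−r^3)/(1−r)
        = 2.323 × 0.2655 × (1 − 0.01872) / (1 − 0.2655) = 0.8240 mg/L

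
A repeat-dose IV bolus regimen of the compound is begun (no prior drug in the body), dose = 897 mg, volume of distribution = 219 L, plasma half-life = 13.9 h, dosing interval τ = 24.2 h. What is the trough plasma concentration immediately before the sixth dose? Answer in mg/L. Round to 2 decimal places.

1.74 mg/L

C₀ per dose = Dose / Vd = 897 / 219 = 4.096 mg/L
k = ln2 / t½ = 0.693147 / 13.9 = 0.04987 h⁻¹
Fraction remaining after one interval: r = e^(−kτ) = e^(−0.04987 × 24.2) = 0.2991
Before dose 6, 5 doses have been given (aged 1τ, 2τ, 3τ, 4τ, 5τ).
C_trough = C₀ × (r + r² + … + r^5) = C₀ × r(1−r^5)/(1−r)
        = 4.096 × 0.2991 × (1 − 0.002394) / (1 − 0.2991) = 1.744 mg/L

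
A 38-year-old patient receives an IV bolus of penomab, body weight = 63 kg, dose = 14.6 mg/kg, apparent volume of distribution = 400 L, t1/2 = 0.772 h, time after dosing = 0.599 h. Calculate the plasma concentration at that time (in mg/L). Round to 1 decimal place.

1.3 mg/L

Total dose = 14.6 × 63 = 919.8 mg
C₀ = Dose / Vd = 919.8 / 400 = 2.300 mg/L
k = ln2 / t½ = 0.693147 / 0.772 = 0.8979 h⁻¹
C = C₀ · e^(−k·t) = 2.300 × e^(−0.8979 × 0.599)
  = 2.300 × 0.5840 = 1.343 mg/L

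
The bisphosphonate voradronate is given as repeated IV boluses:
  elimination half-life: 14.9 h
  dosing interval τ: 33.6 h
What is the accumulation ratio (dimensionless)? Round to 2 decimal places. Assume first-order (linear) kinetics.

1.27

k = ln2 / t½ = 0.693147 / 14.9 = 0.04652 h⁻¹
e^(−kτ) = e^(−0.04652 × 33.6) = 0.2095
Accumulation ratio R = 1 / (1 − e^(−kτ)) = 1 / (1 − 0.2095) = 1.265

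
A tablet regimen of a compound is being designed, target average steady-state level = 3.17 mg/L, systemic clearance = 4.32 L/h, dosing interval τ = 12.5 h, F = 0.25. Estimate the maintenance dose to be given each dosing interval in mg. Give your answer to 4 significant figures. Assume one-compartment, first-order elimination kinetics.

684.7 mg

At steady state, F × (Dose/τ) = Css × CL.
Dose = Css × CL × τ / F = 3.17 × 4.320 × 12.5 / 0.25 = 684.7 mg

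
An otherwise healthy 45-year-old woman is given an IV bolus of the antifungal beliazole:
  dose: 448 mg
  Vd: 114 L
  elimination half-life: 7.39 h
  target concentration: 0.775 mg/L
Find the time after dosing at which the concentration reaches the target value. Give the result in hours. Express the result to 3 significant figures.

C₀ = Dose / Vd = 448.0 / 114 = 3.930 mg/L
k = ln2 / t½ = 0.693147 / 7.39 = 0.09380 h⁻¹
t = ln(C₀ / C) / k = ln(3.930 / 0.775) / 0.09380
  = ln(5.071) / 0.09380 = 1.624 / 0.09380 = 17.31 h

17.3 h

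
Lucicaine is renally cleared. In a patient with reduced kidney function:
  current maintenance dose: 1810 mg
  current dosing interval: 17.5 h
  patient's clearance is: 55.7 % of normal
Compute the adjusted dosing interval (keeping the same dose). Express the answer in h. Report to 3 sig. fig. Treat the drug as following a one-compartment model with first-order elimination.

31.4 h

To keep the same average steady-state level, dosing rate must scale with clearance.
CL ratio = 55.7 / 100 = 0.5570
New interval (same dose) = 17.5 / 0.5570 = 31.42 h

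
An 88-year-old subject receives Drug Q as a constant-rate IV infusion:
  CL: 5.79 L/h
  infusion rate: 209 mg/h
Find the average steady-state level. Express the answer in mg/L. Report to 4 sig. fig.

36.10 mg/L

At steady state Css = R₀ / CL = 209 / 5.790 = 36.10 mg/L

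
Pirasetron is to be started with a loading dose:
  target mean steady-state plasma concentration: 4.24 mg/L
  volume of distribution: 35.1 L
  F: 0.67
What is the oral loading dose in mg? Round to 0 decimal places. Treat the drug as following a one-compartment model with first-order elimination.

222 mg

LD = Css × Vd / F = 4.24 × 35.1 / 0.67 = 222.1 mg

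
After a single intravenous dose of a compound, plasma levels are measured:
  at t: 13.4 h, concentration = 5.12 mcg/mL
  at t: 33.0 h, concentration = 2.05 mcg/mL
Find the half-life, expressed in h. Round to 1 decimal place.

k = ln(C₁/C₂) / (t₂ − t₁) = ln(5.12/2.05) / (33.0 − 13.4)
  = 0.9153 / 19.60 = 0.04670 h⁻¹
t½ = ln2 / k = 0.693147 / 0.04670 = 14.84 h

14.8 h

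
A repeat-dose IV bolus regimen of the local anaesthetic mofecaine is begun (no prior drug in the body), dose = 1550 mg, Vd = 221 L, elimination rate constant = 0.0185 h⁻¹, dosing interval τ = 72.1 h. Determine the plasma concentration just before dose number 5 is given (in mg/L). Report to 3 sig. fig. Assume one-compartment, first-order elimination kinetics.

2.50 mg/L

C₀ per dose = Dose / Vd = 1550 / 221 = 7.014 mg/L
Fraction remaining after one interval: r = e^(−kτ) = e^(−0.01850 × 72.1) = 0.2635
Before dose 5, 4 doses have been given (aged 1τ, 2τ, 3τ, 4τ).
C_trough = C₀ × (r + r² + … + r^4) = C₀ × r(1−r^4)/(1−r)
        = 7.014 × 0.2635 × (1 − 0.004821) / (1 − 0.2635) = 2.497 mg/L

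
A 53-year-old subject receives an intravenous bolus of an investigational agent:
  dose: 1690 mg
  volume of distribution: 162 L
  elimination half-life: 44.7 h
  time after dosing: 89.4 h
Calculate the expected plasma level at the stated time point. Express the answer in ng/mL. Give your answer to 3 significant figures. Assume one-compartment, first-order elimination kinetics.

2610 ng/mL

C₀ = Dose / Vd = 1690 / 162 = 10.43 mg/L
k = ln2 / t½ = 0.693147 / 44.7 = 0.01551 h⁻¹
C = C₀ · e^(−k·t) = 10.43 × e^(−0.01551 × 89.4)
  = 10.43 × 0.2499 = 2.606 mg/L
Convert: 2.606 mg/L × 1000 = 2606 ng/mL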